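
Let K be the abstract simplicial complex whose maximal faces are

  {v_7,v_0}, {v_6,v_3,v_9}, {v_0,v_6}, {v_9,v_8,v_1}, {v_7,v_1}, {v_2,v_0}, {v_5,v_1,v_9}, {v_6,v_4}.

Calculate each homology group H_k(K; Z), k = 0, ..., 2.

H_0 = Z,  H_1 = Z,  H_2 = 0.

Take the total order v_0 < v_1 < v_2 < v_3 < v_4 < v_5 < v_6 < v_7 < v_8 < v_9 on the vertex set. Then K (dimension 2) consists of the simplices:

  0-simplices (10): [v_0], [v_1], [v_2], [v_3], [v_4], [v_5], [v_6], [v_7], [v_8], [v_9]
  1-simplices (13): [v_0,v_2], [v_0,v_6], [v_0,v_7], [v_1,v_5], [v_1,v_7], [v_1,v_8], [v_1,v_9], [v_3,v_6], [v_3,v_9], [v_4,v_6], [v_5,v_9], [v_6,v_9], [v_8,v_9]
  2-simplices (3): [v_1,v_5,v_9], [v_1,v_8,v_9], [v_3,v_6,v_9]

Hence C_0 ≅ Z^10, C_1 ≅ Z^13, C_2 ≅ Z^3.

The boundary map ∂_1: C_1 → C_0 is given by ∂[p,q] = [q] − [p]. For instance
  ∂[v_1,v_5] = [v_5] − [v_1].
The 10×13 boundary matrix has rank 9 and Smith normal form diag(1,1,1,1,1,1,1,1,1).

The boundary map ∂_2: C_2 → C_1 acts by ∂[p,q,r] = [q,r] − [p,r] + [p,q]. For instance
  ∂[v_3,v_6,v_9] = [v_6,v_9] − [v_3,v_9] + [v_3,v_6],
  ∂[v_1,v_8,v_9] = [v_8,v_9] − [v_1,v_9] + [v_1,v_8].
This gives a 13×3 integer matrix of rank 3; reducing to Smith normal form yields diagonal entries (1,1,1).

Computing H_k = (kernel of ∂_k) / (image of ∂_{k+1}):

  H_0: rank C_0 − rank ∂_1 = 10 − 9 = 1, and the invariant factors of ∂_1 are all 1, so H_0 = Z.
  H_1: rank ker ∂_1 − rank ∂_2 = (13 − 9) − 3 = 1, and the invariant factors of ∂_2 are all 1, so H_1 = Z.
  H_2: rank ker ∂_2 − rank ∂_3 = (3 − 3) − 0 = 0, and there is no ∂_3, so H_2 = 0.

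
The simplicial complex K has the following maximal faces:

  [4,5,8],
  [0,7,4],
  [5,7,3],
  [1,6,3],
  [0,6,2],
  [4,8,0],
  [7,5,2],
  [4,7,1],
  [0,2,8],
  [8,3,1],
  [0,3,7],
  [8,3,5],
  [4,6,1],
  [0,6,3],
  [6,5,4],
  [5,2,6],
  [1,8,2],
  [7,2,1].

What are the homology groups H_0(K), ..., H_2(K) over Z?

H_0 = Z,  H_1 = Z^2,  H_2 = Z.

Fix the vertex order 0 < 1 < 2 < 3 < 4 < 5 < 6 < 7 < 8 and write every simplex with vertices in increasing order. Then dim K = 2 and the simplices of K are:

  0-simplices (9): [0], [1], [2], [3], [4], [5], [6], [7], [8]
  1-simplices (27): (27 of them)
  2-simplices (18): [0,2,6], [0,2,8], [0,3,6], [0,3,7], [0,4,7], [0,4,8], [1,2,7], [1,2,8], [1,3,6], [1,3,8], [1,4,6], [1,4,7], [2,5,6], [2,5,7], [3,5,7], [3,5,8], [4,5,6], [4,5,8]

giving chain groups C_0 ≅ Z^9, C_1 ≅ Z^27, C_2 ≅ Z^18.

Boundary ∂_1: C_1 → C_0 sends each edge [p,q] (with p < q) to q − p.
The 9×27 boundary matrix has rank 8 and Smith normal form diag(1,1,1,1,1,1,1,1).

Boundary ∂_2: C_2 → C_1 maps a triangle to the signed sum of its edges. For instance
  ∂[1,4,7] = [4,7] − [1,7] + [1,4],
  ∂[0,3,7] = [3,7] − [0,7] + [0,3].
The 27×18 boundary matrix has rank 17 and Smith normal form diag(1,1,1,1,1,1,1,1,1,1,1,1,1,1,1,1,1).

Reading off H_k = ker ∂_k / im ∂_{k+1}:

  H_0: rank C_0 − rank ∂_1 = 9 − 8 = 1, and the invariant factors of ∂_1 are all 1, so H_0 = Z.
  H_1: rank ker ∂_1 − rank ∂_2 = (27 − 8) − 17 = 2, and the invariant factors of ∂_2 are all 1, so H_1 = Z^2.
  H_2: rank ker ∂_2 − rank ∂_3 = (18 − 17) − 0 = 1, and there is no ∂_3, so H_2 = Z.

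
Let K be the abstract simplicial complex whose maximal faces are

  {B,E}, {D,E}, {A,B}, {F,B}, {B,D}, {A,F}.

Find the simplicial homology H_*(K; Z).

H_0 ≅ Z,  H_1 ≅ Z^2.

Take the total order A < B < D < E < F on the vertex set. Then K (dimension 1) consists of the simplices:

  0-simplices (5): A, B, D, E, F
  1-simplices (6): AB, AF, BD, BE, BF, DE

giving chain groups C_0 ≅ Z^5, C_1 ≅ Z^6.

The boundary map ∂_1: C_1 → C_0 is given by ∂[p,q] = [q] − [p].
This gives a 5×6 integer matrix of rank 4; reducing to Smith normal form yields diagonal entries (1,1,1,1).

Computing H_k = (kernel of ∂_k) / (image of ∂_{k+1}):

  H_0: rank C_0 − rank ∂_1 = 5 − 4 = 1, and the invariant factors of ∂_1 are all 1, so H_0 = Z.
  H_1: rank ker ∂_1 − rank ∂_2 = (6 − 4) − 0 = 2, and there is no ∂_2, so H_1 = Z^2.

As a check, the Euler characteristic is 5 − 6 = -1, which agrees with 1 − 2 = -1.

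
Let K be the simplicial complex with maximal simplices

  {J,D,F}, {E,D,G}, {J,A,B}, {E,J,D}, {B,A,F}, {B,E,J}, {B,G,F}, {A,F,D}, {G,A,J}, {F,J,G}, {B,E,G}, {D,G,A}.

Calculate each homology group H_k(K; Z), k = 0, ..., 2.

H_0 ≅ Z,  H_1 ≅ Z/2,  H_2 = 0.

Fix the vertex order A < B < D < E < F < G < J and write every simplex with vertices in increasing order. Then dim K = 2 and the simplices of K are:

  0-simplices (7): A, B, D, E, F, G, J
  1-simplices (18): AB, AD, AF, AG, AJ, BE, BF, BG, BJ, DE, DF, DG, DJ, EG, EJ, FG, FJ, GJ
  2-simplices (12): ABF, ABJ, ADF, ADG, AGJ, BEG, BEJ, BFG, DEG, DEJ, DFJ, FGJ

so the chain groups are C_0 ≅ Z^7, C_1 ≅ Z^18, C_2 ≅ Z^12.

∂_1: C_1 → C_0 sends each edge [p,q] (with p < q) to q − p.
As a 7×18 matrix over Z this has rank 6, with invariant factors (1,1,1,1,1,1).

The boundary map ∂_2: C_2 → C_1 acts by ∂[p,q,r] = [q,r] − [p,r] + [p,q]. For instance
  ∂AGJ = GJ − AJ + AG,
  ∂ADF = DF − AF + AD.
The resulting 18×12 matrix has rank 12, and its Smith normal form has invariant factors (1,1,1,1,1,1,1,1,1,1,1,2).

Now H_k = ker ∂_k / im ∂_{k+1}, so:

  H_0: rank C_0 − rank ∂_1 = 7 − 6 = 1, and the invariant factors of ∂_1 are all 1, so H_0 ≅ Z.
  H_1: rank ker ∂_1 − rank ∂_2 = (18 − 6) − 12 = 0, and ∂_2 has invariant factor 2 > 1, so H_1 ≅ Z/2.
  H_2: rank ker ∂_2 − rank ∂_3 = (12 − 12) − 0 = 0, and there is no ∂_3, so H_2 ≅ 0.

As a check, the Euler characteristic is 7 − 18 + 12 = 1, which agrees with 1 − 0 + 0 = 1.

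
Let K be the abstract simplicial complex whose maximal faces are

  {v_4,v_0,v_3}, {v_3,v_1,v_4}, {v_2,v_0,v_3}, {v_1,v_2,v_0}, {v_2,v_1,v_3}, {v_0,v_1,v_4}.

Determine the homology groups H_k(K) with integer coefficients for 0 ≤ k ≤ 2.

H_0 ≅ Z,  H_1 = 0,  H_2 ≅ Z.

Fix the vertex order v_0 < v_1 < v_2 < v_3 < v_4 and write every simplex with vertices in increasing order. Then dim K = 2 and the simplices of K are:

  0-simplices (5): [v_0], [v_1], [v_2], [v_3], [v_4]
  1-simplices (9): [v_0,v_1], [v_0,v_2], [v_0,v_3], [v_0,v_4], [v_1,v_2], [v_1,v_3], [v_1,v_4], [v_2,v_3], [v_3,v_4]
  2-simplices (6): [v_0,v_1,v_2], [v_0,v_1,v_4], [v_0,v_2,v_3], [v_0,v_3,v_4], [v_1,v_2,v_3], [v_1,v_3,v_4]

giving chain groups C_0 ≅ Z^5, C_1 ≅ Z^9, C_2 ≅ Z^6.

Boundary ∂_1: C_1 → C_0 is given by ∂[p,q] = [q] − [p]. For instance
  ∂[v_1,v_2] = [v_2] − [v_1].
This gives a 5×9 integer matrix of rank 4; reducing to Smith normal form yields diagonal entries (1,1,1,1).

Boundary ∂_2: C_2 → C_1 maps a triangle to the signed sum of its edges. For instance
  ∂[v_0,v_2,v_3] = [v_2,v_3] − [v_0,v_3] + [v_0,v_2],
  ∂[v_0,v_1,v_2] = [v_1,v_2] − [v_0,v_2] + [v_0,v_1].
As a 9×6 matrix over Z this has rank 5, with invariant factors (1,1,1,1,1).

Now H_k = ker ∂_k / im ∂_{k+1}, so:

  H_0: rank C_0 − rank ∂_1 = 5 − 4 = 1, and the invariant factors of ∂_1 are all 1, so H_0 = Z.
  H_1: rank ker ∂_1 − rank ∂_2 = (9 − 4) − 5 = 0, and the invariant factors of ∂_2 are all 1, so H_1 = 0.
  H_2: rank ker ∂_2 − rank ∂_3 = (6 − 5) − 0 = 1, and there is no ∂_3, so H_2 = Z.

As a check, the Euler characteristic is 5 − 9 + 6 = 2, which agrees with 1 − 0 + 1 = 2.
(K is a triangulation of the 2-sphere S^2.)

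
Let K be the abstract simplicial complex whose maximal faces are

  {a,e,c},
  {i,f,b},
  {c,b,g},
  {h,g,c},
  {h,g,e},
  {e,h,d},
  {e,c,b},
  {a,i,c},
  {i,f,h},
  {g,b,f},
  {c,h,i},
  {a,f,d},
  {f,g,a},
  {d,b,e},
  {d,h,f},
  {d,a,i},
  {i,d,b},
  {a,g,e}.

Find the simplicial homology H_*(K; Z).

Take the total order a < b < c < d < e < f < g < h < i on the vertex set. Then K (dimension 2) consists of the simplices:

  0-simplices (9): a, b, c, d, e, f, g, h, i
  1-simplices (27): ac, ad, ae, af, ag, ai, bc, bd, be, bf, bg, bi, ce, cg, ch, ci, de, df, dh, di, eg, eh, fg, fh, fi, gh, hi
  2-simplices (18): ace, aci, adf, adi, aeg, afg, bce, bcg, bde, bdi, bfg, bfi, cgh, chi, deh, dfh, egh, fhi

giving chain groups C_0 ≅ Z^9, C_1 ≅ Z^27, C_2 ≅ Z^18.

Boundary ∂_1: C_1 → C_0 maps an edge to its endpoints' difference, ∂[p,q] = q − p.
As a 9×27 matrix over Z this has rank 8, with invariant factors (1,1,1,1,1,1,1,1).

Boundary ∂_2: C_2 → C_1 sends each 2-simplex [p,q,r] to [q,r] − [p,r] + [p,q]. For instance
  ∂bde = de − be + bd,
  ∂cgh = gh − ch + cg.
The 27×18 boundary matrix has rank 18 and Smith normal form diag(1,1,1,1,1,1,1,1,1,1,1,1,1,1,1,1,1,2).

Now H_k = ker ∂_k / im ∂_{k+1}, so:

  H_0: rank C_0 − rank ∂_1 = 9 − 8 = 1, and the invariant factors of ∂_1 are all 1, so H_0 ≅ Z.
  H_1: rank ker ∂_1 − rank ∂_2 = (27 − 8) − 18 = 1, and ∂_2 has invariant factor 2 > 1, so H_1 ≅ Z ⊕ Z/2.
  H_2: rank ker ∂_2 − rank ∂_3 = (18 − 18) − 0 = 0, and there is no ∂_3, so H_2 ≅ 0.

(K is a triangulation of the Klein bottle.)

H_0 = Z,  H_1 = Z ⊕ Z/2,  H_2 = 0.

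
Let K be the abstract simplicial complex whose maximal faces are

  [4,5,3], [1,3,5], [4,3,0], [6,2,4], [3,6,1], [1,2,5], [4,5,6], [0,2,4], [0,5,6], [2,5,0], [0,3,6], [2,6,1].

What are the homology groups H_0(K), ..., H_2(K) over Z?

Fix the vertex order 0 < 1 < 2 < 3 < 4 < 5 < 6 and write every simplex with vertices in increasing order. Then dim K = 2 and the simplices of K are:

  0-simplices (7): [0], [1], [2], [3], [4], [5], [6]
  1-simplices (18): [0,2], [0,3], [0,4], [0,5], [0,6], [1,2], [1,3], [1,5], [1,6], [2,4], [2,5], [2,6], [3,4], [3,5], [3,6], [4,5], [4,6], [5,6]
  2-simplices (12): [0,2,4], [0,2,5], [0,3,4], [0,3,6], [0,5,6], [1,2,5], [1,2,6], [1,3,5], [1,3,6], [2,4,6], [3,4,5], [4,5,6]

giving chain groups C_0 ≅ Z^7, C_1 ≅ Z^18, C_2 ≅ Z^12.

∂_1: C_1 → C_0 sends each edge [p,q] (with p < q) to q − p. For instance
  ∂[3,4] = [4] − [3].
As a 7×18 matrix over Z this has rank 6, with invariant factors (1,1,1,1,1,1).

∂_2: C_2 → C_1 maps a triangle to the signed sum of its edges. For instance
  ∂[4,5,6] = [5,6] − [4,6] + [4,5],
  ∂[1,3,6] = [3,6] − [1,6] + [1,3].
The 18×12 boundary matrix has rank 12 and Smith normal form diag(1,1,1,1,1,1,1,1,1,1,1,2).

From H_k ≅ ker(∂_k) / im(∂_{k+1}) we obtain:

  H_0: rank C_0 − rank ∂_1 = 7 − 6 = 1, and the invariant factors of ∂_1 are all 1, so H_0 ≅ Z.
  H_1: rank ker ∂_1 − rank ∂_2 = (18 − 6) − 12 = 0, and ∂_2 has invariant factor 2 > 1, so H_1 ≅ Z/2Z.
  H_2: rank ker ∂_2 − rank ∂_3 = (12 − 12) − 0 = 0, and there is no ∂_3, so H_2 ≅ 0.

H_0 = Z,  H_1 = Z/2Z,  H_2 = 0.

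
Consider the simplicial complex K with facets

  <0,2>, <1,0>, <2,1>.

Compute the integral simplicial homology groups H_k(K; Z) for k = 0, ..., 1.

Take the total order 0 < 1 < 2 on the vertex set. Then K (dimension 1) consists of the simplices:

  0-simplices (3): [0], [1], [2]
  1-simplices (3): [0,1], [0,2], [1,2]

so the chain groups are C_0 ≅ Z^3, C_1 ≅ Z^3.

Boundary ∂_1: C_1 → C_0 maps an edge to its endpoints' difference, ∂[p,q] = q − p.
The resulting 3×3 matrix has rank 2, and its Smith normal form has invariant factors (1,1).

Reading off H_k = ker ∂_k / im ∂_{k+1}:

  H_0: rank C_0 − rank ∂_1 = 3 − 2 = 1, and the invariant factors of ∂_1 are all 1, so H_0 ≅ Z.
  H_1: rank ker ∂_1 − rank ∂_2 = (3 − 2) − 0 = 1, and there is no ∂_2, so H_1 ≅ Z.

As a check, the Euler characteristic is 3 − 3 = 0, which agrees with 1 − 1 = 0.

H_0 = Z,  H_1 = Z.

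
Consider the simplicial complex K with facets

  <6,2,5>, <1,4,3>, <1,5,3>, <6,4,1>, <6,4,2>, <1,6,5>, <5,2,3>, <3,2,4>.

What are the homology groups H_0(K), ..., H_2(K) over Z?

We work with the vertex ordering 1 < 2 < 3 < 4 < 5 < 6. The simplices of K, each written with vertices in increasing order, are:

  0-simplices (6): [1], [2], [3], [4], [5], [6]
  1-simplices (12): [1,3], [1,4], [1,5], [1,6], [2,3], [2,4], [2,5], [2,6], [3,4], [3,5], [4,6], [5,6]
  2-simplices (8): [1,3,4], [1,3,5], [1,4,6], [1,5,6], [2,3,4], [2,3,5], [2,4,6], [2,5,6]

Hence C_0 ≅ Z^6, C_1 ≅ Z^12, C_2 ≅ Z^8.

The boundary map ∂_1: C_1 → C_0 is given by ∂[p,q] = [q] − [p]. For instance
  ∂[2,5] = [5] − [2].
The resulting 6×12 matrix has rank 5, and its Smith normal form has invariant factors (1,1,1,1,1).

∂_2: C_2 → C_1 sends each 2-simplex [p,q,r] to [q,r] − [p,r] + [p,q]. For instance
  ∂[2,4,6] = [4,6] − [2,6] + [2,4],
  ∂[1,3,5] = [3,5] − [1,5] + [1,3].
The 12×8 boundary matrix has rank 7 and Smith normal form diag(1,1,1,1,1,1,1).

Reading off H_k = ker ∂_k / im ∂_{k+1}:

  H_0: rank C_0 − rank ∂_1 = 6 − 5 = 1, and the invariant factors of ∂_1 are all 1, so H_0 ≅ Z.
  H_1: rank ker ∂_1 − rank ∂_2 = (12 − 5) − 7 = 0, and the invariant factors of ∂_2 are all 1, so H_1 ≅ 0.
  H_2: rank ker ∂_2 − rank ∂_3 = (8 − 7) − 0 = 1, and there is no ∂_3, so H_2 ≅ Z.

As a check, the Euler characteristic is 6 − 12 + 8 = 2, which agrees with 1 − 0 + 1 = 2.

H_0 ≅ Z,  H_1 = 0,  H_2 ≅ Z.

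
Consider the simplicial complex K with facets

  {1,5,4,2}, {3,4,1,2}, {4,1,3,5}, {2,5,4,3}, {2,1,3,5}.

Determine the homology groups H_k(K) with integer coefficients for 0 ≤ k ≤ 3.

Order the vertices as 1 < 2 < 3 < 4 < 5. Listing each simplex with vertices in this order, K has dimension 3 with simplices:

  0-simplices (5): [1], [2], [3], [4], [5]
  1-simplices (10): [1,2], [1,3], [1,4], [1,5], [2,3], [2,4], [2,5], [3,4], [3,5], [4,5]
  2-simplices (10): [1,2,3], [1,2,4], [1,2,5], [1,3,4], [1,3,5], [1,4,5], [2,3,4], [2,3,5], [2,4,5], [3,4,5]
  3-simplices (5): [1,2,3,4], [1,2,3,5], [1,2,4,5], [1,3,4,5], [2,3,4,5]

Hence C_0 ≅ Z^5, C_1 ≅ Z^10, C_2 ≅ Z^10, C_3 ≅ Z^5.

The boundary map ∂_1: C_1 → C_0 sends each edge [p,q] (with p < q) to q − p. For instance
  ∂[1,3] = [3] − [1].
This gives a 5×10 integer matrix of rank 4; reducing to Smith normal form yields diagonal entries (1,1,1,1).

The boundary map ∂_2: C_2 → C_1 maps a triangle to the signed sum of its edges. For instance
  ∂[1,2,5] = [2,5] − [1,5] + [1,2],
  ∂[3,4,5] = [4,5] − [3,5] + [3,4].
The 10×10 boundary matrix has rank 6 and Smith normal form diag(1,1,1,1,1,1).

The boundary map ∂_3: C_3 → C_2 sends each 3-simplex σ to the alternating sum Σ_i (−1)^i (σ with its i-th vertex removed). For instance
  ∂[1,3,4,5] = [3,4,5] − [1,4,5] + [1,3,5] − [1,3,4],
  ∂[1,2,3,4] = [2,3,4] − [1,3,4] + [1,2,4] − [1,2,3].
The 10×5 boundary matrix has rank 4 and Smith normal form diag(1,1,1,1).

Now H_k = ker ∂_k / im ∂_{k+1}, so:

  H_0: rank C_0 − rank ∂_1 = 5 − 4 = 1, and the invariant factors of ∂_1 are all 1, so H_0 ≅ Z.
  H_1: rank ker ∂_1 − rank ∂_2 = (10 − 4) − 6 = 0, and the invariant factors of ∂_2 are all 1, so H_1 ≅ 0.
  H_2: rank ker ∂_2 − rank ∂_3 = (10 − 6) − 4 = 0, and the invariant factors of ∂_3 are all 1, so H_2 ≅ 0.
  H_3: rank ker ∂_3 − rank ∂_4 = (5 − 4) − 0 = 1, and there is no ∂_4, so H_3 ≅ Z.

(K is a triangulation of the 3-sphere S^3.)

H_0 = Z,  H_1 = 0,  H_2 = 0,  H_3 = Z.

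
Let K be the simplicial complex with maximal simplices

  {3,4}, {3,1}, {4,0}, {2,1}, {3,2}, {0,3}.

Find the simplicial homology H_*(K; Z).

K has 5 vertices, 6 edges.
rank ∂_0 = 0, rank ∂_1 = 4 ⇒ b_0 = 5 − 0 − 4 = 1; all invariant factors of ∂_1 are 1 so no torsion. So H_0 ≅ Z.
rank ∂_1 = 4, rank ∂_2 = 0 ⇒ b_1 = 6 − 4 − 0 = 2. So H_1 ≅ Z^2.

H_0 ≅ Z,  H_1 ≅ Z^2.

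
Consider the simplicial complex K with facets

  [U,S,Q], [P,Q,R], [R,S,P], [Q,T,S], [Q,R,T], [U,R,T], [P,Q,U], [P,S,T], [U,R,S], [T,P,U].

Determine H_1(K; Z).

H_1 ≅ Z_2.

Order the vertices as P < Q < R < S < T < U. Listing each simplex with vertices in this order, K has dimension 2 with simplices:

  0-simplices (6): P, Q, R, S, T, U
  1-simplices (15): PQ, PR, PS, PT, PU, QR, QS, QT, QU, RS, RT, RU, ST, SU, TU
  2-simplices (10): PQR, PQU, PRS, PST, PTU, QRT, QST, QSU, RSU, RTU

so the chain groups are C_0 ≅ Z^6, C_1 ≅ Z^15, C_2 ≅ Z^10.

Boundary ∂_1: C_1 → C_0 sends each edge [p,q] (with p < q) to q − p. For instance
  ∂QU = U − Q.
As a 6×15 matrix over Z this has rank 5, with invariant factors (1,1,1,1,1).

The boundary map ∂_2: C_2 → C_1 acts by ∂[p,q,r] = [q,r] − [p,r] + [p,q]. For instance
  ∂QST = ST − QT + QS,
  ∂PQU = QU − PU + PQ.
The 15×10 boundary matrix has rank 10 and Smith normal form diag(1,1,1,1,1,1,1,1,1,2).

Computing H_k = (kernel of ∂_k) / (image of ∂_{k+1}):

  H_1: rank ker ∂_1 − rank ∂_2 = (15 − 5) − 10 = 0, and ∂_2 has invariant factor 2 > 1, so H_1 ≅ Z_2.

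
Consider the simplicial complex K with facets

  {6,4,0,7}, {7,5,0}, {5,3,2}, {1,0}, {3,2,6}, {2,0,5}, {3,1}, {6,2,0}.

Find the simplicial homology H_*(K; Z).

H_0 = Z,  H_1 = Z,  H_2 = 0,  H_3 = 0.

K has 8 vertices, 16 edges, 9 triangles, 1 3-simplex.
rank ∂_0 = 0, rank ∂_1 = 7 ⇒ b_0 = 8 − 0 − 7 = 1; all invariant factors of ∂_1 are 1 so no torsion. So H_0 = Z.
rank ∂_1 = 7, rank ∂_2 = 8 ⇒ b_1 = 16 − 7 − 8 = 1; all invariant factors of ∂_2 are 1 so no torsion. So H_1 = Z.
rank ∂_2 = 8, rank ∂_3 = 1 ⇒ b_2 = 9 − 8 − 1 = 0; all invariant factors of ∂_3 are 1 so no torsion. So H_2 = 0.
rank ∂_3 = 1, rank ∂_4 = 0 ⇒ b_3 = 1 − 1 − 0 = 0. So H_3 = 0.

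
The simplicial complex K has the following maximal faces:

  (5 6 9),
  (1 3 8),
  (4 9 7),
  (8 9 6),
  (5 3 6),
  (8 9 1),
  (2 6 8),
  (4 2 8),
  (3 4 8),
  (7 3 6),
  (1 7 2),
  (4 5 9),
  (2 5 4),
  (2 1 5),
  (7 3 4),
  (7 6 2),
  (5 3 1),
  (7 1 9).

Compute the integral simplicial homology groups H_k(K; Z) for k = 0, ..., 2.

H_0 = Z,  H_1 = Z^2,  H_2 = Z.

Take the total order 1 < 2 < 3 < 4 < 5 < 6 < 7 < 8 < 9 on the vertex set. Then K (dimension 2) consists of the simplices:

  0-simplices (9): [1], [2], [3], [4], [5], [6], [7], [8], [9]
  1-simplices (27): (27 of them)
  2-simplices (18): [1,2,5], [1,2,7], [1,3,5], [1,3,8], [1,7,9], [1,8,9], [2,4,5], [2,4,8], [2,6,7], [2,6,8], [3,4,7], [3,4,8], [3,5,6], [3,6,7], [4,5,9], [4,7,9], [5,6,9], [6,8,9]

so the chain groups are C_0 ≅ Z^9, C_1 ≅ Z^27, C_2 ≅ Z^18.

Boundary ∂_1: C_1 → C_0 sends each edge [p,q] (with p < q) to q − p. For instance
  ∂[1,3] = [3] − [1].
The 9×27 boundary matrix has rank 8 and Smith normal form diag(1,1,1,1,1,1,1,1).

The boundary map ∂_2: C_2 → C_1 acts by ∂[p,q,r] = [q,r] − [p,r] + [p,q]. For instance
  ∂[3,4,7] = [4,7] − [3,7] + [3,4],
  ∂[3,5,6] = [5,6] − [3,6] + [3,5].
The 27×18 boundary matrix has rank 17 and Smith normal form diag(1,1,1,1,1,1,1,1,1,1,1,1,1,1,1,1,1).

From H_k ≅ ker(∂_k) / im(∂_{k+1}) we obtain:

  H_0: rank C_0 − rank ∂_1 = 9 − 8 = 1, and the invariant factors of ∂_1 are all 1, so H_0 = Z.
  H_1: rank ker ∂_1 − rank ∂_2 = (27 − 8) − 17 = 2, and the invariant factors of ∂_2 are all 1, so H_1 = Z^2.
  H_2: rank ker ∂_2 − rank ∂_3 = (18 − 17) − 0 = 1, and there is no ∂_3, so H_2 = Z.

As a check, the Euler characteristic is 9 − 27 + 18 = 0, which agrees with 1 − 2 + 1 = 0.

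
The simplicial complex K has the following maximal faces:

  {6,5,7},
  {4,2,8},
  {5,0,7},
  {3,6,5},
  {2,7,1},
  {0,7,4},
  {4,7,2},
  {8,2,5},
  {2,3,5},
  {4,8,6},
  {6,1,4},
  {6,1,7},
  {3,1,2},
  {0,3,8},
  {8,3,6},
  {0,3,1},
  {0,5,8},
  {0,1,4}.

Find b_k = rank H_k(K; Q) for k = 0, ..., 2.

b_0 = 1, b_1 = 1, b_2 = 0.

We work with the vertex ordering 0 < 1 < 2 < 3 < 4 < 5 < 6 < 7 < 8. The simplices of K, each written with vertices in increasing order, are:

  0-simplices (9): [0], [1], [2], [3], [4], [5], [6], [7], [8]
  1-simplices (27): (27 of them)
  2-simplices (18): [0,1,3], [0,1,4], [0,3,8], [0,4,7], [0,5,7], [0,5,8], [1,2,3], [1,2,7], [1,4,6], [1,6,7], [2,3,5], [2,4,7], [2,4,8], [2,5,8], [3,5,6], [3,6,8], [4,6,8], [5,6,7]

giving chain groups C_0 ≅ Z^9, C_1 ≅ Z^27, C_2 ≅ Z^18.

Boundary ∂_1: C_1 → C_0 sends each edge [p,q] (with p < q) to q − p.
This gives a 9×27 integer matrix of rank 8; reducing to Smith normal form yields diagonal entries (1,1,1,1,1,1,1,1).

∂_2: C_2 → C_1 maps a triangle to the signed sum of its edges. For instance
  ∂[5,6,7] = [6,7] − [5,7] + [5,6],
  ∂[0,5,8] = [5,8] − [0,8] + [0,5].
The 27×18 boundary matrix has rank 18 and Smith normal form diag(1,1,1,1,1,1,1,1,1,1,1,1,1,1,1,1,1,2).

From H_k ≅ ker(∂_k) / im(∂_{k+1}) we obtain:

  H_0: rank C_0 − rank ∂_1 = 9 − 8 = 1, and the invariant factors of ∂_1 are all 1, so H_0 ≅ Z.
  H_1: rank ker ∂_1 − rank ∂_2 = (27 − 8) − 18 = 1, and ∂_2 has invariant factor 2 > 1, so H_1 ≅ Z ⊕ Z/2Z.
  H_2: rank ker ∂_2 − rank ∂_3 = (18 − 18) − 0 = 0, and there is no ∂_3, so H_2 ≅ 0.

Hence the Betti numbers are b_0 = 1, b_1 = 1, b_2 = 0.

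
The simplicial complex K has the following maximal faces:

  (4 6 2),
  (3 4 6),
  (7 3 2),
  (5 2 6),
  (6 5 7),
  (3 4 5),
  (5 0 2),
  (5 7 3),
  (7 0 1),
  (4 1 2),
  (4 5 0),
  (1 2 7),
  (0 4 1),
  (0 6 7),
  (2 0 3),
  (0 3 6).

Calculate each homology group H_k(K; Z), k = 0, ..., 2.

Fix the vertex order 0 < 1 < 2 < 3 < 4 < 5 < 6 < 7 and write every simplex with vertices in increasing order. Then dim K = 2 and the simplices of K are:

  0-simplices (8): [0], [1], [2], [3], [4], [5], [6], [7]
  1-simplices (24): (24 of them)
  2-simplices (16): [0,1,4], [0,1,7], [0,2,3], [0,2,5], [0,3,6], [0,4,5], [0,6,7], [1,2,4], [1,2,7], [2,3,7], [2,4,6], [2,5,6], [3,4,5], [3,4,6], [3,5,7], [5,6,7]

giving chain groups C_0 ≅ Z^8, C_1 ≅ Z^24, C_2 ≅ Z^16.

Boundary ∂_1: C_1 → C_0 is given by ∂[p,q] = [q] − [p].
As a 8×24 matrix over Z this has rank 7, with invariant factors (1,1,1,1,1,1,1).

Boundary ∂_2: C_2 → C_1 acts by ∂[p,q,r] = [q,r] − [p,r] + [p,q]. For instance
  ∂[2,3,7] = [3,7] − [2,7] + [2,3],
  ∂[0,2,3] = [2,3] − [0,3] + [0,2].
The 24×16 boundary matrix has rank 15 and Smith normal form diag(1,1,1,1,1,1,1,1,1,1,1,1,1,1,1).

From H_k ≅ ker(∂_k) / im(∂_{k+1}) we obtain:

  H_0: rank C_0 − rank ∂_1 = 8 − 7 = 1, and the invariant factors of ∂_1 are all 1, so H_0 = Z.
  H_1: rank ker ∂_1 − rank ∂_2 = (24 − 7) − 15 = 2, and the invariant factors of ∂_2 are all 1, so H_1 = Z^2.
  H_2: rank ker ∂_2 − rank ∂_3 = (16 − 15) − 0 = 1, and there is no ∂_3, so H_2 = Z.

(K is a triangulation of the torus T^2.)

H_0 ≅ Z,  H_1 ≅ Z^2,  H_2 ≅ Z.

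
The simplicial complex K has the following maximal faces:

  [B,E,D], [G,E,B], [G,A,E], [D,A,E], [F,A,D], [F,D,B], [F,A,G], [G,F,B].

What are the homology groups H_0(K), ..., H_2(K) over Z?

H_0 ≅ Z,  H_1 = 0,  H_2 ≅ Z.

Order the vertices as A < B < D < E < F < G. Listing each simplex with vertices in this order, K has dimension 2 with simplices:

  0-simplices (6): A, B, D, E, F, G
  1-simplices (12): AD, AE, AF, AG, BD, BE, BF, BG, DE, DF, EG, FG
  2-simplices (8): ADE, ADF, AEG, AFG, BDE, BDF, BEG, BFG

Hence C_0 ≅ Z^6, C_1 ≅ Z^12, C_2 ≅ Z^8.

Boundary ∂_1: C_1 → C_0 maps an edge to its endpoints' difference, ∂[p,q] = q − p. For instance
  ∂AD = D − A.
As a 6×12 matrix over Z this has rank 5, with invariant factors (1,1,1,1,1).

Boundary ∂_2: C_2 → C_1 sends each 2-simplex [p,q,r] to [q,r] − [p,r] + [p,q]. For instance
  ∂BDE = DE − BE + BD,
  ∂BDF = DF − BF + BD.
The resulting 12×8 matrix has rank 7, and its Smith normal form has invariant factors (1,1,1,1,1,1,1).

From H_k ≅ ker(∂_k) / im(∂_{k+1}) we obtain:

  H_0: rank C_0 − rank ∂_1 = 6 − 5 = 1, and the invariant factors of ∂_1 are all 1, so H_0 = Z.
  H_1: rank ker ∂_1 − rank ∂_2 = (12 − 5) − 7 = 0, and the invariant factors of ∂_2 are all 1, so H_1 = 0.
  H_2: rank ker ∂_2 − rank ∂_3 = (8 − 7) − 0 = 1, and there is no ∂_3, so H_2 = Z.

As a check, the Euler characteristic is 6 − 12 + 8 = 2, which agrees with 1 − 0 + 1 = 2.
(K is a triangulation of the 2-sphere S^2.)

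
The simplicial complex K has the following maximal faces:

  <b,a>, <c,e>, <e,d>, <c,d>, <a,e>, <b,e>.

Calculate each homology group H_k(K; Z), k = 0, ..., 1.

Order the vertices as a < b < c < d < e. Listing each simplex with vertices in this order, K has dimension 1 with simplices:

  0-simplices (5): a, b, c, d, e
  1-simplices (6): ab, ae, be, cd, ce, de

Hence C_0 ≅ Z^5, C_1 ≅ Z^6.

The boundary map ∂_1: C_1 → C_0 maps an edge to its endpoints' difference, ∂[p,q] = q − p.
The 5×6 boundary matrix has rank 4 and Smith normal form diag(1,1,1,1).

Now H_k = ker ∂_k / im ∂_{k+1}, so:

  H_0: rank C_0 − rank ∂_1 = 5 − 4 = 1, and the invariant factors of ∂_1 are all 1, so H_0 ≅ Z.
  H_1: rank ker ∂_1 − rank ∂_2 = (6 − 4) − 0 = 2, and there is no ∂_2, so H_1 ≅ Z^2.

As a check, the Euler characteristic is 5 − 6 = -1, which agrees with 1 − 2 = -1.

H_0 ≅ Z,  H_1 ≅ Z^2.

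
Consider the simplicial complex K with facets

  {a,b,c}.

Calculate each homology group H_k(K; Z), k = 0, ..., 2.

H_0 = Z,  H_1 = 0,  H_2 = 0.

K has 3 vertices, 3 edges, 1 triangle.
rank ∂_0 = 0, rank ∂_1 = 2 ⇒ b_0 = 3 − 0 − 2 = 1; all invariant factors of ∂_1 are 1 so no torsion. So H_0 ≅ Z.
rank ∂_1 = 2, rank ∂_2 = 1 ⇒ b_1 = 3 − 2 − 1 = 0; all invariant factors of ∂_2 are 1 so no torsion. So H_1 ≅ 0.
rank ∂_2 = 1, rank ∂_3 = 0 ⇒ b_2 = 1 − 1 − 0 = 0. So H_2 ≅ 0.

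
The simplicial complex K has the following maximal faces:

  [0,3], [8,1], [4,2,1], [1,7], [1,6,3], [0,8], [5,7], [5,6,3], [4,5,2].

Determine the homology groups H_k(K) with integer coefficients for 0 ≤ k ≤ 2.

H_0 = Z,  H_1 = Z^3,  H_2 = 0.

We work with the vertex ordering 0 < 1 < 2 < 3 < 4 < 5 < 6 < 7 < 8. The simplices of K, each written with vertices in increasing order, are:

  0-simplices (9): [0], [1], [2], [3], [4], [5], [6], [7], [8]
  1-simplices (15): [0,3], [0,8], [1,2], [1,3], [1,4], [1,6], [1,7], [1,8], [2,4], [2,5], [3,5], [3,6], [4,5], [5,6], [5,7]
  2-simplices (4): [1,2,4], [1,3,6], [2,4,5], [3,5,6]

giving chain groups C_0 ≅ Z^9, C_1 ≅ Z^15, C_2 ≅ Z^4.

Boundary ∂_1: C_1 → C_0 sends each edge [p,q] (with p < q) to q − p. For instance
  ∂[0,8] = [8] − [0].
As a 9×15 matrix over Z this has rank 8, with invariant factors (1,1,1,1,1,1,1,1).

The boundary map ∂_2: C_2 → C_1 acts by ∂[p,q,r] = [q,r] − [p,r] + [p,q]. For instance
  ∂[1,3,6] = [3,6] − [1,6] + [1,3],
  ∂[2,4,5] = [4,5] − [2,5] + [2,4].
This gives a 15×4 integer matrix of rank 4; reducing to Smith normal form yields diagonal entries (1,1,1,1).

From H_k ≅ ker(∂_k) / im(∂_{k+1}) we obtain:

  H_0: rank C_0 − rank ∂_1 = 9 − 8 = 1, and the invariant factors of ∂_1 are all 1, so H_0 = Z.
  H_1: rank ker ∂_1 − rank ∂_2 = (15 − 8) − 4 = 3, and the invariant factors of ∂_2 are all 1, so H_1 = Z^3.
  H_2: rank ker ∂_2 − rank ∂_3 = (4 − 4) − 0 = 0, and there is no ∂_3, so H_2 = 0.

As a check, the Euler characteristic is 9 − 15 + 4 = -2, which agrees with 1 − 3 + 0 = -2.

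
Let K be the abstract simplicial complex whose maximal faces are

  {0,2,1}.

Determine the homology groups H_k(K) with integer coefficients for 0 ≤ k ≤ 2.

Order the vertices as 0 < 1 < 2. Listing each simplex with vertices in this order, K has dimension 2 with simplices:

  0-simplices (3): [0], [1], [2]
  1-simplices (3): [0,1], [0,2], [1,2]
  2-simplices (1): [0,1,2]

so the chain groups are C_0 ≅ Z^3, C_1 ≅ Z^3, C_2 ≅ Z^1.

The boundary map ∂_1: C_1 → C_0 is given by ∂[p,q] = [q] − [p]. For instance
  ∂[0,2] = [2] − [0].
The resulting 3×3 matrix has rank 2, and its Smith normal form has invariant factors (1,1).

The boundary map ∂_2: C_2 → C_1 acts by ∂[p,q,r] = [q,r] − [p,r] + [p,q]. For instance
  ∂[0,1,2] = [1,2] − [0,2] + [0,1].
The resulting 3×1 matrix has rank 1, and its Smith normal form has invariant factors (1).

Now H_k = ker ∂_k / im ∂_{k+1}, so:

  H_0: rank C_0 − rank ∂_1 = 3 − 2 = 1, and the invariant factors of ∂_1 are all 1, so H_0 ≅ Z.
  H_1: rank ker ∂_1 − rank ∂_2 = (3 − 2) − 1 = 0, and the invariant factors of ∂_2 are all 1, so H_1 ≅ 0.
  H_2: rank ker ∂_2 − rank ∂_3 = (1 − 1) − 0 = 0, and there is no ∂_3, so H_2 ≅ 0.

(K is a triangulation of the 2-simplex.)

H_0 ≅ Z,  H_1 = 0,  H_2 = 0.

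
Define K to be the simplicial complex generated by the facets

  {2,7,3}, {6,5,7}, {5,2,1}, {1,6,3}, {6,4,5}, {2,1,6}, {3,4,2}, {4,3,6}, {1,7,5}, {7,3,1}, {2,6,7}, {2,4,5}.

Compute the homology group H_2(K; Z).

We work with the vertex ordering 1 < 2 < 3 < 4 < 5 < 6 < 7. The simplices of K, each written with vertices in increasing order, are:

  0-simplices (7): [1], [2], [3], [4], [5], [6], [7]
  1-simplices (18): [1,2], [1,3], [1,5], [1,6], [1,7], [2,3], [2,4], [2,5], [2,6], [2,7], [3,4], [3,6], [3,7], [4,5], [4,6], [5,6], [5,7], [6,7]
  2-simplices (12): [1,2,5], [1,2,6], [1,3,6], [1,3,7], [1,5,7], [2,3,4], [2,3,7], [2,4,5], [2,6,7], [3,4,6], [4,5,6], [5,6,7]

giving chain groups C_0 ≅ Z^7, C_1 ≅ Z^18, C_2 ≅ Z^12.

The boundary map ∂_1: C_1 → C_0 sends each edge [p,q] (with p < q) to q − p. For instance
  ∂[2,3] = [3] − [2].
This gives a 7×18 integer matrix of rank 6; reducing to Smith normal form yields diagonal entries (1,1,1,1,1,1).

∂_2: C_2 → C_1 sends each 2-simplex [p,q,r] to [q,r] − [p,r] + [p,q]. For instance
  ∂[2,3,7] = [3,7] − [2,7] + [2,3],
  ∂[4,5,6] = [5,6] − [4,6] + [4,5].
This gives a 18×12 integer matrix of rank 12; reducing to Smith normal form yields diagonal entries (1,1,1,1,1,1,1,1,1,1,1,2).

Computing H_k = (kernel of ∂_k) / (image of ∂_{k+1}):

  H_2: rank ker ∂_2 − rank ∂_3 = (12 − 12) − 0 = 0, and there is no ∂_3, so H_2 ≅ 0.

H_2 ≅ 0.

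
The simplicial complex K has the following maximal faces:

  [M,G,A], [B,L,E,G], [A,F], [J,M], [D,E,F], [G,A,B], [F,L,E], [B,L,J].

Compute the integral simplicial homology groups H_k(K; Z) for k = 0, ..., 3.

H_0 = Z,  H_1 = Z^2,  H_2 = 0,  H_3 = 0.

Order the vertices as A < B < D < E < F < G < J < L < M. Listing each simplex with vertices in this order, K has dimension 3 with simplices:

  0-simplices (9): A, B, D, E, F, G, J, L, M
  1-simplices (18): AB, AF, AG, AM, BE, BG, BJ, BL, DE, DF, EF, EG, EL, FL, GL, GM, JL, JM
  2-simplices (9): ABG, AGM, BEG, BEL, BGL, BJL, DEF, EFL, EGL
  3-simplices (1): BEGL

so the chain groups are C_0 ≅ Z^9, C_1 ≅ Z^18, C_2 ≅ Z^9, C_3 ≅ Z^1.

Boundary ∂_1: C_1 → C_0 maps an edge to its endpoints' difference, ∂[p,q] = q − p. For instance
  ∂BL = L − B.
The resulting 9×18 matrix has rank 8, and its Smith normal form has invariant factors (1,1,1,1,1,1,1,1).

Boundary ∂_2: C_2 → C_1 acts by ∂[p,q,r] = [q,r] − [p,r] + [p,q]. For instance
  ∂BEL = EL − BL + BE,
  ∂BEG = EG − BG + BE.
This gives a 18×9 integer matrix of rank 8; reducing to Smith normal form yields diagonal entries (1,1,1,1,1,1,1,1).

∂_3: C_3 → C_2 sends each 3-simplex σ to the alternating sum Σ_i (−1)^i (σ with its i-th vertex removed). For instance
  ∂BEGL = EGL − BGL + BEL − BEG.
This gives a 9×1 integer matrix of rank 1; reducing to Smith normal form yields diagonal entries (1).

Now H_k = ker ∂_k / im ∂_{k+1}, so:

  H_0: rank C_0 − rank ∂_1 = 9 − 8 = 1, and the invariant factors of ∂_1 are all 1, so H_0 = Z.
  H_1: rank ker ∂_1 − rank ∂_2 = (18 − 8) − 8 = 2, and the invariant factors of ∂_2 are all 1, so H_1 = Z^2.
  H_2: rank ker ∂_2 − rank ∂_3 = (9 − 8) − 1 = 0, and the invariant factors of ∂_3 are all 1, so H_2 = 0.
  H_3: rank ker ∂_3 − rank ∂_4 = (1 − 1) − 0 = 0, and there is no ∂_4, so H_3 = 0.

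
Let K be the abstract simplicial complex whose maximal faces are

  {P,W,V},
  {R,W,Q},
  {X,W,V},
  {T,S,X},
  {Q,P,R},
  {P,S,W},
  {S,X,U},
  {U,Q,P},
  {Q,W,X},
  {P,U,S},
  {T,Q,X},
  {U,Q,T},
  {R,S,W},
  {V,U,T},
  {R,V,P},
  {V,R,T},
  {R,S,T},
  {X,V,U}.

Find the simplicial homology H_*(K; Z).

H_0 = Z,  H_1 = Z ⊕ Z/2,  H_2 = 0.

Order the vertices as P < Q < R < S < T < U < V < W < X. Listing each simplex with vertices in this order, K has dimension 2 with simplices:

  0-simplices (9): P, Q, R, S, T, U, V, W, X
  1-simplices (27): PQ, PR, PS, PU, PV, PW, QR, QT, QU, QW, QX, RS, RT, RV, RW, ST, SU, SW, SX, TU, TV, TX, UV, UX, VW, VX, WX
  2-simplices (18): PQR, PQU, PRV, PSU, PSW, PVW, QRW, QTU, QTX, QWX, RST, RSW, RTV, STX, SUX, TUV, UVX, VWX

so the chain groups are C_0 ≅ Z^9, C_1 ≅ Z^27, C_2 ≅ Z^18.

∂_1: C_1 → C_0 sends each edge [p,q] (with p < q) to q − p.
The 9×27 boundary matrix has rank 8 and Smith normal form diag(1,1,1,1,1,1,1,1).

Boundary ∂_2: C_2 → C_1 sends each 2-simplex [p,q,r] to [q,r] − [p,r] + [p,q]. For instance
  ∂STX = TX − SX + ST,
  ∂RTV = TV − RV + RT.
This gives a 27×18 integer matrix of rank 18; reducing to Smith normal form yields diagonal entries (1,1,1,1,1,1,1,1,1,1,1,1,1,1,1,1,1,2).

Reading off H_k = ker ∂_k / im ∂_{k+1}:

  H_0: rank C_0 − rank ∂_1 = 9 − 8 = 1, and the invariant factors of ∂_1 are all 1, so H_0 = Z.
  H_1: rank ker ∂_1 − rank ∂_2 = (27 − 8) − 18 = 1, and ∂_2 has invariant factor 2 > 1, so H_1 = Z ⊕ Z/2.
  H_2: rank ker ∂_2 − rank ∂_3 = (18 − 18) − 0 = 0, and there is no ∂_3, so H_2 = 0.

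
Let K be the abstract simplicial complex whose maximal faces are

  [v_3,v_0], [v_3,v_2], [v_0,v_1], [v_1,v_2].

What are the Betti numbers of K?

We work with the vertex ordering v_0 < v_1 < v_2 < v_3. The simplices of K, each written with vertices in increasing order, are:

  0-simplices (4): [v_0], [v_1], [v_2], [v_3]
  1-simplices (4): [v_0,v_1], [v_0,v_3], [v_1,v_2], [v_2,v_3]

Hence C_0 ≅ Z^4, C_1 ≅ Z^4.

Boundary ∂_1: C_1 → C_0 sends each edge [p,q] (with p < q) to q − p. For instance
  ∂[v_1,v_2] = [v_2] − [v_1].
The 4×4 boundary matrix has rank 3 and Smith normal form diag(1,1,1).

Now H_k = ker ∂_k / im ∂_{k+1}, so:

  H_0: rank C_0 − rank ∂_1 = 4 − 3 = 1, and the invariant factors of ∂_1 are all 1, so H_0 = Z.
  H_1: rank ker ∂_1 − rank ∂_2 = (4 − 3) − 0 = 1, and there is no ∂_2, so H_1 = Z.

(K is a triangulation of the circle S^1.)

Hence the Betti numbers are b_0 = 1, b_1 = 1.

b_0 = 1, b_1 = 1.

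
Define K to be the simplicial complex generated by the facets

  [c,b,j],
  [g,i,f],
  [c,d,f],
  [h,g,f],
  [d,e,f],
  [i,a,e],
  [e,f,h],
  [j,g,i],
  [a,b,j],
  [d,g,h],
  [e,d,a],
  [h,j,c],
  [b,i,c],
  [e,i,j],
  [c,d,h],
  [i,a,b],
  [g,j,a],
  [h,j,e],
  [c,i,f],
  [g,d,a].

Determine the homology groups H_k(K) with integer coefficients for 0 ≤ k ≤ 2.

H_0 = Z,  H_1 = Z ⊕ Z/2,  H_2 = 0.

We work with the vertex ordering a < b < c < d < e < f < g < h < i < j. The simplices of K, each written with vertices in increasing order, are:

  0-simplices (10): a, b, c, d, e, f, g, h, i, j
  1-simplices (30): ab, ad, ae, ag, ai, aj, bc, bi, bj, cd, cf, ch, ci, cj, de, df, dg, dh, ef, eh, ei, ej, fg, fh, fi, gh, gi, gj, hj, ij
  2-simplices (20): abi, abj, ade, adg, aei, agj, bci, bcj, cdf, cdh, cfi, chj, def, dgh, efh, ehj, eij, fgh, fgi, gij

giving chain groups C_0 ≅ Z^10, C_1 ≅ Z^30, C_2 ≅ Z^20.

Boundary ∂_1: C_1 → C_0 maps an edge to its endpoints' difference, ∂[p,q] = q − p. For instance
  ∂dh = h − d.
The 10×30 boundary matrix has rank 9 and Smith normal form diag(1,1,1,1,1,1,1,1,1).

The boundary map ∂_2: C_2 → C_1 maps a triangle to the signed sum of its edges. For instance
  ∂agj = gj − aj + ag,
  ∂abj = bj − aj + ab.
The resulting 30×20 matrix has rank 20, and its Smith normal form has invariant factors (1,1,1,1,1,1,1,1,1,1,1,1,1,1,1,1,1,1,1,2).

From H_k ≅ ker(∂_k) / im(∂_{k+1}) we obtain:

  H_0: rank C_0 − rank ∂_1 = 10 − 9 = 1, and the invariant factors of ∂_1 are all 1, so H_0 ≅ Z.
  H_1: rank ker ∂_1 − rank ∂_2 = (30 − 9) − 20 = 1, and ∂_2 has invariant factor 2 > 1, so H_1 ≅ Z ⊕ Z/2.
  H_2: rank ker ∂_2 − rank ∂_3 = (20 − 20) − 0 = 0, and there is no ∂_3, so H_2 ≅ 0.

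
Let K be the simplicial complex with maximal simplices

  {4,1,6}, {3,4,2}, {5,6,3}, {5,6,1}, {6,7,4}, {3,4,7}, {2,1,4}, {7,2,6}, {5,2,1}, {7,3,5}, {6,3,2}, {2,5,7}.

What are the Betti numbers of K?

Take the total order 1 < 2 < 3 < 4 < 5 < 6 < 7 on the vertex set. Then K (dimension 2) consists of the simplices:

  0-simplices (7): [1], [2], [3], [4], [5], [6], [7]
  1-simplices (18): [1,2], [1,4], [1,5], [1,6], [2,3], [2,4], [2,5], [2,6], [2,7], [3,4], [3,5], [3,6], [3,7], [4,6], [4,7], [5,6], [5,7], [6,7]
  2-simplices (12): [1,2,4], [1,2,5], [1,4,6], [1,5,6], [2,3,4], [2,3,6], [2,5,7], [2,6,7], [3,4,7], [3,5,6], [3,5,7], [4,6,7]

giving chain groups C_0 ≅ Z^7, C_1 ≅ Z^18, C_2 ≅ Z^12.

The boundary map ∂_1: C_1 → C_0 maps an edge to its endpoints' difference, ∂[p,q] = q − p. For instance
  ∂[2,7] = [7] − [2].
As a 7×18 matrix over Z this has rank 6, with invariant factors (1,1,1,1,1,1).

Boundary ∂_2: C_2 → C_1 acts by ∂[p,q,r] = [q,r] − [p,r] + [p,q]. For instance
  ∂[2,6,7] = [6,7] − [2,7] + [2,6],
  ∂[1,2,5] = [2,5] − [1,5] + [1,2].
The 18×12 boundary matrix has rank 12 and Smith normal form diag(1,1,1,1,1,1,1,1,1,1,1,2).

Computing H_k = (kernel of ∂_k) / (image of ∂_{k+1}):

  H_0: rank C_0 − rank ∂_1 = 7 − 6 = 1, and the invariant factors of ∂_1 are all 1, so H_0 = Z.
  H_1: rank ker ∂_1 − rank ∂_2 = (18 − 6) − 12 = 0, and ∂_2 has invariant factor 2 > 1, so H_1 = Z/2.
  H_2: rank ker ∂_2 − rank ∂_3 = (12 − 12) − 0 = 0, and there is no ∂_3, so H_2 = 0.

As a check, the Euler characteristic is 7 − 18 + 12 = 1, which agrees with 1 − 0 + 0 = 1.
(K is a triangulation of the real projective plane RP^2.)

Hence the Betti numbers are b_0 = 1, b_1 = 0, b_2 = 0.

b_0 = 1, b_1 = 0, b_2 = 0.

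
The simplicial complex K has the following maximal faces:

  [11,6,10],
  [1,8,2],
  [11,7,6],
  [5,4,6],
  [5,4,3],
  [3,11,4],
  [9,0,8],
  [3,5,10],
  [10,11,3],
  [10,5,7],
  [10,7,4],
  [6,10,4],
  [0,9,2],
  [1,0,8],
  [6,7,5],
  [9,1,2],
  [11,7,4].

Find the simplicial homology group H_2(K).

We work with the vertex ordering 0 < 1 < 2 < 3 < 4 < 5 < 6 < 7 < 8 < 9 < 10 < 11. The simplices of K, each written with vertices in increasing order, are:

  0-simplices (12): [0], [1], [2], [3], [4], [5], [6], [7], [8], [9], [10], [11]
  1-simplices (28): (28 of them)
  2-simplices (17): (17 of them)

Hence C_0 ≅ Z^12, C_1 ≅ Z^28, C_2 ≅ Z^17.

∂_1: C_1 → C_0 is given by ∂[p,q] = [q] − [p].
The resulting 12×28 matrix has rank 10, and its Smith normal form has invariant factors (1,1,1,1,1,1,1,1,1,1).

∂_2: C_2 → C_1 acts by ∂[p,q,r] = [q,r] − [p,r] + [p,q]. For instance
  ∂[3,5,10] = [5,10] − [3,10] + [3,5],
  ∂[5,7,10] = [7,10] − [5,10] + [5,7].
As a 28×17 matrix over Z this has rank 17, with invariant factors (1,1,1,1,1,1,1,1,1,1,1,1,1,1,1,1,2).

Reading off H_k = ker ∂_k / im ∂_{k+1}:

  H_2: rank ker ∂_2 − rank ∂_3 = (17 − 17) − 0 = 0, and there is no ∂_3, so H_2 ≅ 0.

H_2 = 0.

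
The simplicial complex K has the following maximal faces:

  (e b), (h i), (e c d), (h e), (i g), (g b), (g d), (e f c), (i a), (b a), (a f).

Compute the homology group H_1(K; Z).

K has 9 vertices, 14 edges, 2 triangles.
rank ∂_1 = 8, rank ∂_2 = 2 ⇒ b_1 = 14 − 8 − 2 = 4; all invariant factors of ∂_2 are 1 so no torsion. So H_1 = Z^4.

H_1 = Z^4.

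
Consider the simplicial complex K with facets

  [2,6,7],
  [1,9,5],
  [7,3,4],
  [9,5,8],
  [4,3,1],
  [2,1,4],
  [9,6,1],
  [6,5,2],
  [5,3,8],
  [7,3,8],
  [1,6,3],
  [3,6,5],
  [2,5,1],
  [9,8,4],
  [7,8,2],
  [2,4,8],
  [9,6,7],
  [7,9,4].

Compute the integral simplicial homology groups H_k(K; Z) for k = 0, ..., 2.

H_0 ≅ Z,  H_1 ≅ Z ⊕ Z/2Z,  H_2 = 0.

We work with the vertex ordering 1 < 2 < 3 < 4 < 5 < 6 < 7 < 8 < 9. The simplices of K, each written with vertices in increasing order, are:

  0-simplices (9): [1], [2], [3], [4], [5], [6], [7], [8], [9]
  1-simplices (27): (27 of them)
  2-simplices (18): [1,2,4], [1,2,5], [1,3,4], [1,3,6], [1,5,9], [1,6,9], [2,4,8], [2,5,6], [2,6,7], [2,7,8], [3,4,7], [3,5,6], [3,5,8], [3,7,8], [4,7,9], [4,8,9], [5,8,9], [6,7,9]

so the chain groups are C_0 ≅ Z^9, C_1 ≅ Z^27, C_2 ≅ Z^18.

Boundary ∂_1: C_1 → C_0 is given by ∂[p,q] = [q] − [p].
The 9×27 boundary matrix has rank 8 and Smith normal form diag(1,1,1,1,1,1,1,1).

Boundary ∂_2: C_2 → C_1 acts by ∂[p,q,r] = [q,r] − [p,r] + [p,q]. For instance
  ∂[1,6,9] = [6,9] − [1,9] + [1,6],
  ∂[4,8,9] = [8,9] − [4,9] + [4,8].
The resulting 27×18 matrix has rank 18, and its Smith normal form has invariant factors (1,1,1,1,1,1,1,1,1,1,1,1,1,1,1,1,1,2).

From H_k ≅ ker(∂_k) / im(∂_{k+1}) we obtain:

  H_0: rank C_0 − rank ∂_1 = 9 − 8 = 1, and the invariant factors of ∂_1 are all 1, so H_0 = Z.
  H_1: rank ker ∂_1 − rank ∂_2 = (27 − 8) − 18 = 1, and ∂_2 has invariant factor 2 > 1, so H_1 = Z ⊕ Z/2Z.
  H_2: rank ker ∂_2 − rank ∂_3 = (18 − 18) − 0 = 0, and there is no ∂_3, so H_2 = 0.

As a check, the Euler characteristic is 9 − 27 + 18 = 0, which agrees with 1 − 1 + 0 = 0.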